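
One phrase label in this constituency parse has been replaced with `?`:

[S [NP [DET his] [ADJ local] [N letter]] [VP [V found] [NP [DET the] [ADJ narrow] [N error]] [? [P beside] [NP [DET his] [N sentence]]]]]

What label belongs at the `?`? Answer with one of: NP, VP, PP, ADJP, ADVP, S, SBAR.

PP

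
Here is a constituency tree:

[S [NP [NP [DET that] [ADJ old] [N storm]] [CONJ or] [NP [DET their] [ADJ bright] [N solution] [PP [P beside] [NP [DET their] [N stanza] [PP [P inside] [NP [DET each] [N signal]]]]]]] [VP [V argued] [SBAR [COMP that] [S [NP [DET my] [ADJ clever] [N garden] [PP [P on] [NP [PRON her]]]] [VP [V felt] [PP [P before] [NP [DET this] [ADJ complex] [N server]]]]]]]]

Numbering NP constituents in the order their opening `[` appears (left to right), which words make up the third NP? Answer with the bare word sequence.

their bright solution beside their stanza inside each signal

The NP opening brackets appear, in order, over: "that old storm or their bright solution beside their stanza inside each signal"; "that old storm"; "their bright solution beside their stanza inside each signal"; "their stanza inside each signal"; "each signal"; "my clever garden on her"; "her"; "this complex server". The third one spans "their bright solution beside their stanza inside each signal".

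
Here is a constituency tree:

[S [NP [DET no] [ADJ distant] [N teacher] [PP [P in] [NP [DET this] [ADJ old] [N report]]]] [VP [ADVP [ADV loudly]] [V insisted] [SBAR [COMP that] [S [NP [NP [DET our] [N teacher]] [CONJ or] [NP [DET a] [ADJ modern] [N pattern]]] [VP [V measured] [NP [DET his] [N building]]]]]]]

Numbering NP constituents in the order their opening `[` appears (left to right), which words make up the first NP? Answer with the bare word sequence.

Opening `[NP` markers occur at word positions 1, 5, 11, 11, 14, 18; the first of these opens the constituent [NP no distant teacher in this old report].

no distant teacher in this old report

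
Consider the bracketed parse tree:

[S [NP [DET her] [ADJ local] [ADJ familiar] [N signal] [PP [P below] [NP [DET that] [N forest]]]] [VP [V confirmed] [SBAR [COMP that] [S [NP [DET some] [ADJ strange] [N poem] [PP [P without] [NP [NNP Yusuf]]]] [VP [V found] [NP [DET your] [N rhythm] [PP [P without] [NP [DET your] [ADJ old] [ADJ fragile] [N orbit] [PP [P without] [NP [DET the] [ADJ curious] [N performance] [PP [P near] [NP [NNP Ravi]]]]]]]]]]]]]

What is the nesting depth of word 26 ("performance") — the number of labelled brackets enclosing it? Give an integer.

Counting open brackets not yet closed at "performance": [S [VP [SBAR [S [VP [NP [PP [NP [PP [NP [N = 11.

11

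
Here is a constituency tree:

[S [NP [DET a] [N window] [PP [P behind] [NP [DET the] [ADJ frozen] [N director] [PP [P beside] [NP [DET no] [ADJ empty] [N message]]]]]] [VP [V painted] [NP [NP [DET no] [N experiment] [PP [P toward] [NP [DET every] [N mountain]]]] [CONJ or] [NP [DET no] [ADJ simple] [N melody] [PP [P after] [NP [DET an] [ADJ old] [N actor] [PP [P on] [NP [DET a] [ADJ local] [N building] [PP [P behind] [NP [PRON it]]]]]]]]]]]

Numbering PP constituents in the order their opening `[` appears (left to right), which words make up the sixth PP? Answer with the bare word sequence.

behind it

The PP opening brackets appear, in order, over: "behind the frozen director beside no empty message"; "beside no empty message"; "toward every mountain"; "after an old actor on a local building behind it"; "on a local building behind it"; "behind it". The sixth one spans "behind it".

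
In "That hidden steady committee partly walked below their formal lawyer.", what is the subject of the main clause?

that hidden steady committee

The subject of the main clause is the NP immediately before the verb "walked": "that hidden steady committee".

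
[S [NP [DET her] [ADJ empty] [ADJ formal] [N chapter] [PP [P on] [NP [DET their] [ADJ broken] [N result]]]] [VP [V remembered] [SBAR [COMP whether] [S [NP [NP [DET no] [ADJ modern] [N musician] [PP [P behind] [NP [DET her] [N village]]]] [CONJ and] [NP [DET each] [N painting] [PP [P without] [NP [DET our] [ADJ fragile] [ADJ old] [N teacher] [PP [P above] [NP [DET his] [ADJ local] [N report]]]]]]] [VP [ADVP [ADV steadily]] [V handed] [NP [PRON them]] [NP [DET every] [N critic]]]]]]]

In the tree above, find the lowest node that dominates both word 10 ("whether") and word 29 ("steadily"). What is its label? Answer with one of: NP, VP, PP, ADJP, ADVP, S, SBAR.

Both words fall inside [SBAR whether no modern musician behind her village and each painting without our fragile old teacher above his local report steadily handed them every critic] (words 10–33), and no smaller constituent contains them both. Label: SBAR.

SBAR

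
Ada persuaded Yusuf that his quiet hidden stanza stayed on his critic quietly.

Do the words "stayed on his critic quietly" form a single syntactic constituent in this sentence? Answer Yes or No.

Yes

The sequence corresponds to a single VP node — the verb phrase "stayed on his critic quietly".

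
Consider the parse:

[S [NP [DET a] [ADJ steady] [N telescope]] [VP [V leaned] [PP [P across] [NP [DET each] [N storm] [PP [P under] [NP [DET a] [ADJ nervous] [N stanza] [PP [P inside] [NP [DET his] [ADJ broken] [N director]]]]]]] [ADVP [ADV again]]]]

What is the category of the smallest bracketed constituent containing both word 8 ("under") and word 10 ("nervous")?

PP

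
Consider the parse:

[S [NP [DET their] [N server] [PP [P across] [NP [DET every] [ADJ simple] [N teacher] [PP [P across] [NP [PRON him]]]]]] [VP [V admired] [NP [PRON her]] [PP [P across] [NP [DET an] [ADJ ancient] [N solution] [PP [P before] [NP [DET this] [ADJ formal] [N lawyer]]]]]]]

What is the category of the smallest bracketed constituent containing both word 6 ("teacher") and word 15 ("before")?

S

Both words fall inside [S their server across every simple teacher across him admired her across an ancient solution before this formal lawyer] (words 1–18), and no smaller constituent contains them both. Label: S.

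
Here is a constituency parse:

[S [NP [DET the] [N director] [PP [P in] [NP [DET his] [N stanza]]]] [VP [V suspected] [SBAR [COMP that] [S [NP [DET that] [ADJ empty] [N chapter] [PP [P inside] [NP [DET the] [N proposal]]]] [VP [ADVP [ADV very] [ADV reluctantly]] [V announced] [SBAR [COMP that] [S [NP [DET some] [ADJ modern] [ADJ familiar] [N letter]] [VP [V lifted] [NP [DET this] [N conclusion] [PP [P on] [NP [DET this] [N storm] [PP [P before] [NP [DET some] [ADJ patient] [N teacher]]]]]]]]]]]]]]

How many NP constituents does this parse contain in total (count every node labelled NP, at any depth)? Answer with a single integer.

Scanning left to right, an opening `[NP` appears at word positions 1, 4, 8, 12, 18, 23, 26, 29 — 8 in total.

8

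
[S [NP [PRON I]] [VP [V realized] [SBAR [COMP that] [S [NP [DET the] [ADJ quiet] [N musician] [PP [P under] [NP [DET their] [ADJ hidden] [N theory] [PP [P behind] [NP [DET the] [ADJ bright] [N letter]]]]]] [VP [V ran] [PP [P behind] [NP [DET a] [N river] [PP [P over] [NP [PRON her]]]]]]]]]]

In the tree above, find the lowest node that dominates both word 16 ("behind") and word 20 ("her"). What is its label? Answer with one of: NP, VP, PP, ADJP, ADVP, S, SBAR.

Both words fall inside [PP behind a river over her] (words 16–20), and no smaller constituent contains them both. Label: PP.

PP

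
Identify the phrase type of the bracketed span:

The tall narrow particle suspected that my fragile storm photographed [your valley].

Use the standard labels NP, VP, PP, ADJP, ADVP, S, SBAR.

The bracketed span "your valley" is headed by "valley", making it a noun phrase (NP).

NP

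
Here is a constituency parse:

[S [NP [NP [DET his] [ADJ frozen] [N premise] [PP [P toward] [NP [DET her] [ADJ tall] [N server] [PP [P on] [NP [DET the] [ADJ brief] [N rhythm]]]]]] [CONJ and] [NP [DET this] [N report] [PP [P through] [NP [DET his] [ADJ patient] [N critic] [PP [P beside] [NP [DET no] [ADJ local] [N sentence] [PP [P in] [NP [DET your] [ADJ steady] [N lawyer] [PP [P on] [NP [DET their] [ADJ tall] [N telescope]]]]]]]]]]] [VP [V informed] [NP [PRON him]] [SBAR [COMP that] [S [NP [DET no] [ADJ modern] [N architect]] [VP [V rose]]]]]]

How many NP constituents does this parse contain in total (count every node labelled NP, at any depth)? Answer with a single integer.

11

The NP constituents are: [NP his frozen premise toward her tall server on the brief rhythm and this report through his patient critic beside no local sentence in your steady lawyer on their tall telescope]; [NP his frozen premise toward her tall server on the brief rhythm]; [NP her tall server on the brief rhythm]; [NP the brief rhythm]; [NP this report through his patient critic beside no local sentence in your steady lawyer on their tall telescope]; [NP his patient critic beside no local sentence in your steady lawyer on their tall telescope] …. Total: 11.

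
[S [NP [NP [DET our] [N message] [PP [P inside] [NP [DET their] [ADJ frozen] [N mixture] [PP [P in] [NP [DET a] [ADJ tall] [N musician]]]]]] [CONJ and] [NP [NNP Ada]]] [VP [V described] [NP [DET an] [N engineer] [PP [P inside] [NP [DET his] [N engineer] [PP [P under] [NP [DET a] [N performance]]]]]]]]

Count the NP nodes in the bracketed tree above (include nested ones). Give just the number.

8

Scanning left to right, an opening `[NP` appears at word positions 1, 1, 4, 8, 12, 14, 17, 20 — 8 in total.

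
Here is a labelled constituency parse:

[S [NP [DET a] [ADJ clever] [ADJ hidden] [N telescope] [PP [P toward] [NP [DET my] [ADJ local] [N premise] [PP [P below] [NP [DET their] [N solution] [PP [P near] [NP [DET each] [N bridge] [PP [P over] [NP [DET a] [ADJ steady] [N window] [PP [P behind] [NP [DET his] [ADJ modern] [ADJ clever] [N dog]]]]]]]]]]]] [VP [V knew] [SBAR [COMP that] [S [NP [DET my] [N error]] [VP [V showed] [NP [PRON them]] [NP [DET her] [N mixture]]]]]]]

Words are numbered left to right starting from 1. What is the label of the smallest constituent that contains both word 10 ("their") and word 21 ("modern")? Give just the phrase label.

Word 10 lies under S → NP → PP → NP → PP → NP → DET; word 21 lies under S → NP → PP → NP → PP → NP → PP → NP → PP → NP → PP → NP → ADJ. The lowest shared node is the NP.

NP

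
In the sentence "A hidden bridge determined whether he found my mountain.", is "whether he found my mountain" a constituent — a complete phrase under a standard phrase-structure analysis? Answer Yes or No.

"whether he found my mountain" is exactly the subordinate clause [SBAR whether he found my mountain], a complete constituent.

Yes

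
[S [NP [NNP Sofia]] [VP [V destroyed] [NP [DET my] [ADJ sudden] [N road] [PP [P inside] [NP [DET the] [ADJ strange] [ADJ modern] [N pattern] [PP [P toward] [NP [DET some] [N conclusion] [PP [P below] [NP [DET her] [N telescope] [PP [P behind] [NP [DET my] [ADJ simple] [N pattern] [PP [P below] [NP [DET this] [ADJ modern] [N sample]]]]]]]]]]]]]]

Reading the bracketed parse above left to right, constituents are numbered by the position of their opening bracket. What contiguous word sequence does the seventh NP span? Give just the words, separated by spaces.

In left-to-right order the NP constituents are "Sofia"; "my sudden road inside the strange modern pattern toward some conclusion below her telescope behind my simple pattern below this modern sample"; "the strange modern pattern toward some conclusion below her telescope behind my simple pattern below this modern sample"; "some conclusion below her telescope behind my simple pattern below this modern sample"; "her telescope behind my simple pattern below this modern sample"; "my simple pattern below this modern sample"; "this modern sample". Number 7 is "this modern sample".

this modern sample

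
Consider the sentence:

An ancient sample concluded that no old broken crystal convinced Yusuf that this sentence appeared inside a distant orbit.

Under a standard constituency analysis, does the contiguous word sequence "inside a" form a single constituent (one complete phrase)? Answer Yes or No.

The smallest constituent containing the whole sequence is the prepositional phrase [PP inside a distant orbit], but the sequence is only part of it — it straddles the boundary between preposition "inside" and noun phrase "a distant orbit".

No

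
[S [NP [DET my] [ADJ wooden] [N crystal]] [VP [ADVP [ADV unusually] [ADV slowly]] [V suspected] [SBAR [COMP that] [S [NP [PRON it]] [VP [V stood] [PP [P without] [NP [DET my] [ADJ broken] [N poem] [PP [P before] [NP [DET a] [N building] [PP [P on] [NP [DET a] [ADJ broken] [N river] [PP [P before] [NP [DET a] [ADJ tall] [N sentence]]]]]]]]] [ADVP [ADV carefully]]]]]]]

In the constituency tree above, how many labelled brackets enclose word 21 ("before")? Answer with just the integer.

Path from the root down to the word: S → VP → SBAR → S → VP → PP → NP → PP → NP → PP → NP → PP → P. That is 13 enclosing brackets.

13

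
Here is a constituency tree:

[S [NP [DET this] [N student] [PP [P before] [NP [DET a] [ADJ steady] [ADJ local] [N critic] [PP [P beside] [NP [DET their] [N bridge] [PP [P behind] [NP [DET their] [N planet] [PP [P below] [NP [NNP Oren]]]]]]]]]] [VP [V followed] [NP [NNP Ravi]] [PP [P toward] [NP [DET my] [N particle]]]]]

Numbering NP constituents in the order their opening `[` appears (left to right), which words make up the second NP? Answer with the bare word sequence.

a steady local critic beside their bridge behind their planet below Oren

The NP opening brackets appear, in order, over: "this student before a steady local critic beside their bridge behind their planet below Oren"; "a steady local critic beside their bridge behind their planet below Oren"; "their bridge behind their planet below Oren"; "their planet below Oren"; "Oren"; "Ravi"; "my particle". The second one spans "a steady local critic beside their bridge behind their planet below Oren".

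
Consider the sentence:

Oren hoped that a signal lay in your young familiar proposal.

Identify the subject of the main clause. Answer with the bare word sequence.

Oren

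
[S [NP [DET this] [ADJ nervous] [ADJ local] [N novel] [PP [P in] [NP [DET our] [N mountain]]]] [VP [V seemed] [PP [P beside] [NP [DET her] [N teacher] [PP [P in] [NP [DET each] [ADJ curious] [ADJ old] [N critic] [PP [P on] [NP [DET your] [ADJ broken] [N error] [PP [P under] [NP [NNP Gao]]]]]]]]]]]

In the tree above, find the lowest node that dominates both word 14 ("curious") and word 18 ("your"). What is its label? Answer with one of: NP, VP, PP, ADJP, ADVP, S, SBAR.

NP

The smallest bracket enclosing both words is [NP each curious old critic on your broken error under Gao], so the label is NP.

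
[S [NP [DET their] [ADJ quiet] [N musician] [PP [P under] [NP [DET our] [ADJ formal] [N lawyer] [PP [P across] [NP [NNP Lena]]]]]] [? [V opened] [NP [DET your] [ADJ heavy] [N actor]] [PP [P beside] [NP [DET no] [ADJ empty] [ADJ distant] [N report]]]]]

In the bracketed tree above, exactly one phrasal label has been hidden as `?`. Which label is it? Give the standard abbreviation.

VP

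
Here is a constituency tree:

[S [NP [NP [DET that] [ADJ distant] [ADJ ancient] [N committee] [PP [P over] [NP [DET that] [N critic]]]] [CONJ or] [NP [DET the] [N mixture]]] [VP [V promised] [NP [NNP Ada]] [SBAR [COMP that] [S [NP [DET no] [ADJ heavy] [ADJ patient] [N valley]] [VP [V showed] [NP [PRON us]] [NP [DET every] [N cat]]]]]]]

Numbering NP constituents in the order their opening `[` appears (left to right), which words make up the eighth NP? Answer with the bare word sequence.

Opening `[NP` markers occur at word positions 1, 1, 6, 9, 12, 14, 19, 20; the eighth of these opens the constituent [NP every cat].

every cat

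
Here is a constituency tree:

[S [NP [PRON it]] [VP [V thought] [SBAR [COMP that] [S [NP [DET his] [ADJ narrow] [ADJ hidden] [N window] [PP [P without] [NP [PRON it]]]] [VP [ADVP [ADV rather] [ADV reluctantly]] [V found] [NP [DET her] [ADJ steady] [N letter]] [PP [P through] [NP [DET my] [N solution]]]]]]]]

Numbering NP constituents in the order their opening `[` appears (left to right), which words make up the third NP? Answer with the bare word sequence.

it

Opening `[NP` markers occur at word positions 1, 4, 9, 13, 17; the third of these opens the constituent [NP it].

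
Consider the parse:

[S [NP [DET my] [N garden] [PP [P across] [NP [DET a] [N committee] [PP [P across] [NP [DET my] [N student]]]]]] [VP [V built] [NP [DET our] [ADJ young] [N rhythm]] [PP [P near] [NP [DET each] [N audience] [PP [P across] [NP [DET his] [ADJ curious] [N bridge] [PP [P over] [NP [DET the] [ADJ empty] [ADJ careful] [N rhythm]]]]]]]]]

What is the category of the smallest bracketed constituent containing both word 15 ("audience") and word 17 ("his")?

NP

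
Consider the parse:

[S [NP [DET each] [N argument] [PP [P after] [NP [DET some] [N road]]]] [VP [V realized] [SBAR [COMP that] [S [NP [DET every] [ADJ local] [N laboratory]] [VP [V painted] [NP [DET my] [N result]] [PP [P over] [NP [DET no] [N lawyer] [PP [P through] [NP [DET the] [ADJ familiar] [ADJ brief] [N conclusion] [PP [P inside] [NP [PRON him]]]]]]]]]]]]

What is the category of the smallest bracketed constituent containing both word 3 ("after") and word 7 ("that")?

S

The smallest bracket enclosing both words is [S each argument after some road realized that every local laboratory painted my result over no lawyer through the familiar brief conclusion inside him], so the label is S.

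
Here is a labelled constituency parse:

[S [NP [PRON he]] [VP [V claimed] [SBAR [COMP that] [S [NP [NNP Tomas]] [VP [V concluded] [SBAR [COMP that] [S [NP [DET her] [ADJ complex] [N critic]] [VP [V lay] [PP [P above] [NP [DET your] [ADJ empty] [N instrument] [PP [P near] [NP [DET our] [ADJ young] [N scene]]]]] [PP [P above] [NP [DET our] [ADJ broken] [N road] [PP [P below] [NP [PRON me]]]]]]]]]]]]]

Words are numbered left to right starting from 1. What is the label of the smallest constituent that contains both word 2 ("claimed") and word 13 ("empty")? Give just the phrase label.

VP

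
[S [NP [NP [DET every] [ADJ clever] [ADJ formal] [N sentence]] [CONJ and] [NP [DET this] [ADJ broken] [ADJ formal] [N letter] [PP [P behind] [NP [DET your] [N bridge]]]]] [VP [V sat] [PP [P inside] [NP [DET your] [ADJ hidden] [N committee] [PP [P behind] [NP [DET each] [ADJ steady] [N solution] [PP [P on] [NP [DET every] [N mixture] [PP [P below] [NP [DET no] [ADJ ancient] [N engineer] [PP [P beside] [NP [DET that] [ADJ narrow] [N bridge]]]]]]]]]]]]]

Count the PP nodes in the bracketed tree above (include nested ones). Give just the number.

6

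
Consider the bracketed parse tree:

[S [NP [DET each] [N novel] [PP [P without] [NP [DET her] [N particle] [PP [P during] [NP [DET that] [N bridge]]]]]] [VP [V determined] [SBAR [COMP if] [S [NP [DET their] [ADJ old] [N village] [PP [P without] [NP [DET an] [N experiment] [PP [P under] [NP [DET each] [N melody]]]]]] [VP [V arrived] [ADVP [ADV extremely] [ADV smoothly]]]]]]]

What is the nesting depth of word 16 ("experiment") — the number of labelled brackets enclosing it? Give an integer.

Path from the root down to the word: S → VP → SBAR → S → NP → PP → NP → N. That is 8 enclosing brackets.

8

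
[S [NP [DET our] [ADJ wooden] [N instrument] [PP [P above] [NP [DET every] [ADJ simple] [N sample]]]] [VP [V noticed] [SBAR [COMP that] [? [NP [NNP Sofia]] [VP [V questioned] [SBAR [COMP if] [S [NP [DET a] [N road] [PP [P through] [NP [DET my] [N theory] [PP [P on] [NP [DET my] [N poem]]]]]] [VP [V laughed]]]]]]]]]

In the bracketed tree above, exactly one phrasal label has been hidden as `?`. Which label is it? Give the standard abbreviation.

Looking at what the `?` directly dominates — NP, VP — this is a clause (S).

S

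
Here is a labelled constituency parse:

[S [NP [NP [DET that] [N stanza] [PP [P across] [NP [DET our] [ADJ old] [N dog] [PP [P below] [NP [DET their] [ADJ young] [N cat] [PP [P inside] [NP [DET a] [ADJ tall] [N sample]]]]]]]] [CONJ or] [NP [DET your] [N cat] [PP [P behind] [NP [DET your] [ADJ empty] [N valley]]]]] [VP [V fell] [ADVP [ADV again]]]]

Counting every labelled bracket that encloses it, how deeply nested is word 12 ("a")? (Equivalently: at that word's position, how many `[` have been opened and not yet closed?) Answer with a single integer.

Counting open brackets not yet closed at "a": [S [NP [NP [PP [NP [PP [NP [PP [NP [DET = 10.

10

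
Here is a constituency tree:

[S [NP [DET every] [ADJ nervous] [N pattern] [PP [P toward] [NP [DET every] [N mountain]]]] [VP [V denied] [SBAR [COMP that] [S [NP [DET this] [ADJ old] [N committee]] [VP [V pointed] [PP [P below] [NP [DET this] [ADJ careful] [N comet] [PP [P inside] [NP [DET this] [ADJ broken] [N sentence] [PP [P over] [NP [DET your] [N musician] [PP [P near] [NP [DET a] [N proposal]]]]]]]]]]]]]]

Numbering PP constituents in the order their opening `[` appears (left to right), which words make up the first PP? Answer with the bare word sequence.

toward every mountain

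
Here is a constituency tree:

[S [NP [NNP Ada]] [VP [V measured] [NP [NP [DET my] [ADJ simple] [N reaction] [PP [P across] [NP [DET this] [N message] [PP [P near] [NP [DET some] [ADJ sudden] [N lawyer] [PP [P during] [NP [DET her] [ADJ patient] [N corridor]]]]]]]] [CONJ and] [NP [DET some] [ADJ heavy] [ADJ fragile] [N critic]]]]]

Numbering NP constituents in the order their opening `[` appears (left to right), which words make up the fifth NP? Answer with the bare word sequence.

some sudden lawyer during her patient corridor

In left-to-right order the NP constituents are "Ada"; "my simple reaction across this message near some sudden lawyer during her patient corridor and some heavy fragile critic"; "my simple reaction across this message near some sudden lawyer during her patient corridor"; "this message near some sudden lawyer during her patient corridor"; "some sudden lawyer during her patient corridor"; "her patient corridor"; "some heavy fragile critic". Number 5 is "some sudden lawyer during her patient corridor".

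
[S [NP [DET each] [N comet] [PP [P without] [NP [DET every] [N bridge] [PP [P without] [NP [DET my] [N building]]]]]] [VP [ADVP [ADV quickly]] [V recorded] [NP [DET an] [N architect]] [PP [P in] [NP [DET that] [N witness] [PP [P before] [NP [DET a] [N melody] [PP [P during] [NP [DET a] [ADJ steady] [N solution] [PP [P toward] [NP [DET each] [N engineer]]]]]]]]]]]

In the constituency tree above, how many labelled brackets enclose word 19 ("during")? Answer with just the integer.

8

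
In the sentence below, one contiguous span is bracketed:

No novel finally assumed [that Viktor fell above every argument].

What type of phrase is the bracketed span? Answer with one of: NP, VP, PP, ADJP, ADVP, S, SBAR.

"that" is the head of the bracketed span, so the span is a subordinate clause: SBAR.

SBAR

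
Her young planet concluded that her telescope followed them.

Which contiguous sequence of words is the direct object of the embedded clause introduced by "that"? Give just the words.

"followed" heads the VP of the embedded clause introduced by "that", and "them" is its direct object.

them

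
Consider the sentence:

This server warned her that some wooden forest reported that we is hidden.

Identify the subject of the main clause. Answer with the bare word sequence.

this server

The subject of the main clause is the NP immediately before the verb "warned": "this server".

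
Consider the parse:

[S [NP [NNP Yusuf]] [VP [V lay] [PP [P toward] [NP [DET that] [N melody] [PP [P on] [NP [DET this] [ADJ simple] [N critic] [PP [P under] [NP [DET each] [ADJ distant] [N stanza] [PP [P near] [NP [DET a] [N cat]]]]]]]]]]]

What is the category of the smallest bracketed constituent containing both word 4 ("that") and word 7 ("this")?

NP

Word 4 lies under S → VP → PP → NP → DET; word 7 lies under S → VP → PP → NP → PP → NP → DET. The lowest shared node is the NP.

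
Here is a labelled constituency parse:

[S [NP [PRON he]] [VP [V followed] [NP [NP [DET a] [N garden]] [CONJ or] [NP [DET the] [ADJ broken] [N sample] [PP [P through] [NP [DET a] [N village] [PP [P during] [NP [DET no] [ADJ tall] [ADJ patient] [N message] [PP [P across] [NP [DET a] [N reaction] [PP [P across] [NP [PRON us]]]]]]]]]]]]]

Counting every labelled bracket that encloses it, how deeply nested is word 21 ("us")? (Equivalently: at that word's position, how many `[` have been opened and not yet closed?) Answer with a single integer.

The word sits inside PRON, which is inside NP, inside PP, inside NP, inside PP, inside NP, inside PP, inside NP, inside PP, inside NP, inside NP, inside VP, inside S — 13 brackets in all.

13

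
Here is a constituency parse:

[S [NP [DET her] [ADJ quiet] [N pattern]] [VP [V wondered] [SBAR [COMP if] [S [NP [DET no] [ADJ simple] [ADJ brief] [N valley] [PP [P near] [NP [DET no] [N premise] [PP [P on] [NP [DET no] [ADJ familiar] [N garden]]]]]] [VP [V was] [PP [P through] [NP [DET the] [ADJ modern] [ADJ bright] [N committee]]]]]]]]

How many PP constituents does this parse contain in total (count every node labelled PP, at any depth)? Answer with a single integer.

3

The PP constituents are: [PP near no premise on no familiar garden]; [PP on no familiar garden]; [PP through the modern bright committee]. Total: 3.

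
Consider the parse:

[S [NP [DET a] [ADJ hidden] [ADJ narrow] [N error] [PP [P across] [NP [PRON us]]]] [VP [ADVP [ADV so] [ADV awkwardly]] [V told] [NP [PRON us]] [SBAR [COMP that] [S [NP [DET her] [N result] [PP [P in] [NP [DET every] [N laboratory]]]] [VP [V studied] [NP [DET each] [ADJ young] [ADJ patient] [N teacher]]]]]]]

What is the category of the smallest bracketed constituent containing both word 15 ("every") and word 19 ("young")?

The smallest bracket enclosing both words is [S her result in every laboratory studied each young patient teacher], so the label is S.

S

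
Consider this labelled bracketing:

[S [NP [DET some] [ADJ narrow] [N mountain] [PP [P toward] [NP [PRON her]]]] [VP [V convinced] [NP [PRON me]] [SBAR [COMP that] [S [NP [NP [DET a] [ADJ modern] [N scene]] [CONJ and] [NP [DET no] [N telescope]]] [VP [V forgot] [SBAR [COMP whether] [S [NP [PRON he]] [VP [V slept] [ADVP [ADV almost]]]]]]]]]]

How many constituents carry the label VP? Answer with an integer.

Listing each VP by its span: [VP convinced me that a modern scene and no telescope forgot whether he slept almost]; [VP forgot whether he slept almost]; [VP slept almost] — that makes 3.

3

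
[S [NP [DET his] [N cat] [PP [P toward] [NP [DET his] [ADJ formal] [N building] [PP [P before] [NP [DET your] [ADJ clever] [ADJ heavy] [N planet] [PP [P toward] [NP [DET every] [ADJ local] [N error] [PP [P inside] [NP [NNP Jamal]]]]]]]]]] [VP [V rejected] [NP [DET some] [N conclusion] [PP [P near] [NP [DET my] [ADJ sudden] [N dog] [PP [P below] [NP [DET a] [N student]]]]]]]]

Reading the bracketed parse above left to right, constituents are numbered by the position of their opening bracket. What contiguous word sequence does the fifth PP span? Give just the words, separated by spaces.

In left-to-right order the PP constituents are "toward his formal building before your clever heavy planet toward every local error inside Jamal"; "before your clever heavy planet toward every local error inside Jamal"; "toward every local error inside Jamal"; "inside Jamal"; "near my sudden dog below a student"; "below a student". Number 5 is "near my sudden dog below a student".

near my sudden dog below a student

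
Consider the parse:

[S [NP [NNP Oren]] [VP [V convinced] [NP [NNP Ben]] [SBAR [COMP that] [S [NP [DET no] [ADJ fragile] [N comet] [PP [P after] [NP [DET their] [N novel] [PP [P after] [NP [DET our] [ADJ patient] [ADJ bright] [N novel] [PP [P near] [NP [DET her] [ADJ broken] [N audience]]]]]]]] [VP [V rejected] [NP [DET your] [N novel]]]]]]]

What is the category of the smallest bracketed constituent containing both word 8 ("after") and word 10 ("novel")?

PP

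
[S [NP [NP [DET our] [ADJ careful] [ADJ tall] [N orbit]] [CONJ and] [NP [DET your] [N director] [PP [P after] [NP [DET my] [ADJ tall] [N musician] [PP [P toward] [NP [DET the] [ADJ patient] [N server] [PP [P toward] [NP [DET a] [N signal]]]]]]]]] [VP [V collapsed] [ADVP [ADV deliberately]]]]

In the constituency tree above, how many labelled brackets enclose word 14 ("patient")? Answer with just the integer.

The word sits inside ADJ, which is inside NP, inside PP, inside NP, inside PP, inside NP, inside NP, inside S — 8 brackets in all.

8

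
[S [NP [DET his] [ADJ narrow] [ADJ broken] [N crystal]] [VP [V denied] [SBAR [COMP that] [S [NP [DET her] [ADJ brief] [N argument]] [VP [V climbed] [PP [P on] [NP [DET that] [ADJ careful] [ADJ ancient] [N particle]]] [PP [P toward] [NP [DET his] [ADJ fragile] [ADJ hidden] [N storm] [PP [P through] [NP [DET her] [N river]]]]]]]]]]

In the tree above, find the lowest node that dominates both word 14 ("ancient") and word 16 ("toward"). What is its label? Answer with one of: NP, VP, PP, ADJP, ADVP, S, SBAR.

VP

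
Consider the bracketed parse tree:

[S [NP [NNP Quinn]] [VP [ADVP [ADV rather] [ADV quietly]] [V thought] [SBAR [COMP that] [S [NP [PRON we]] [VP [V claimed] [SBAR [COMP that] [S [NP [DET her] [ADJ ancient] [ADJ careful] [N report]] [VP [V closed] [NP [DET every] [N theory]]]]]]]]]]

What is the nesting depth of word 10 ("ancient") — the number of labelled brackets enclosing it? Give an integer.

9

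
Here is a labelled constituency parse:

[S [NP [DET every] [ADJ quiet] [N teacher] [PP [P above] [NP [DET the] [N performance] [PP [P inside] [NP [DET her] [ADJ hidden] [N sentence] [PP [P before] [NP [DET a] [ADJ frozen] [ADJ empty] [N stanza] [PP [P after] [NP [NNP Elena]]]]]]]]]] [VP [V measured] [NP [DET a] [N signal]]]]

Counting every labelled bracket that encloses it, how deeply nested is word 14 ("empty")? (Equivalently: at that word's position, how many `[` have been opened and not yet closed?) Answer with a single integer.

9

Counting open brackets not yet closed at "empty": [S [NP [PP [NP [PP [NP [PP [NP [ADJ = 9.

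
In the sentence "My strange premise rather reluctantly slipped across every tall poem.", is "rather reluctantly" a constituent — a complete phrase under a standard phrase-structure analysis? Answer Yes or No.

Yes

The sequence corresponds to a single ADVP node — the adverb phrase "rather reluctantly".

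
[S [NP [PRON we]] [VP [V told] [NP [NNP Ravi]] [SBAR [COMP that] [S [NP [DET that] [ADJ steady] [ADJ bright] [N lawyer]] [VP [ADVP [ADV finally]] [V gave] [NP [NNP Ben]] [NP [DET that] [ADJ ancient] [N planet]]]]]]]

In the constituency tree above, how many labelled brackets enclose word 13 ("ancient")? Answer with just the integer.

7

Path from the root down to the word: S → VP → SBAR → S → VP → NP → ADJ. That is 7 enclosing brackets.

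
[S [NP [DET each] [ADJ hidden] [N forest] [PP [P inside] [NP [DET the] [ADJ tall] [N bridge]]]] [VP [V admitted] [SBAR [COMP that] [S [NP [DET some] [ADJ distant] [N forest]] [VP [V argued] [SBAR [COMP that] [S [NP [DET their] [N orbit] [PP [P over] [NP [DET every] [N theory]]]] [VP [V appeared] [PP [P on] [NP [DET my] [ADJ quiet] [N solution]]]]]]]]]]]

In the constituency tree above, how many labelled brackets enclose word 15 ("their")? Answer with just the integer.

9

The word sits inside DET, which is inside NP, inside S, inside SBAR, inside VP, inside S, inside SBAR, inside VP, inside S — 9 brackets in all.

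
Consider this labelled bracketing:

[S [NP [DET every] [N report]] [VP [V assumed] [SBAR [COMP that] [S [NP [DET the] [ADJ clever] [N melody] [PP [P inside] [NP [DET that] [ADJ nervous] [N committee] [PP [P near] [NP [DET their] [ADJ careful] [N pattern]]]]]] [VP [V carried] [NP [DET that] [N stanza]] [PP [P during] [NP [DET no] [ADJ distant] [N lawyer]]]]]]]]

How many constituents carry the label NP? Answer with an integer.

6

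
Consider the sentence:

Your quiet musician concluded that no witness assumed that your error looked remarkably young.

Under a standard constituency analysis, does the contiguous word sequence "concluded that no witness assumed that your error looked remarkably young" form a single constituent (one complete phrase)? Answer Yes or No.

These words form the whole verb phrase headed by "concluded", so yes — one constituent.

Yes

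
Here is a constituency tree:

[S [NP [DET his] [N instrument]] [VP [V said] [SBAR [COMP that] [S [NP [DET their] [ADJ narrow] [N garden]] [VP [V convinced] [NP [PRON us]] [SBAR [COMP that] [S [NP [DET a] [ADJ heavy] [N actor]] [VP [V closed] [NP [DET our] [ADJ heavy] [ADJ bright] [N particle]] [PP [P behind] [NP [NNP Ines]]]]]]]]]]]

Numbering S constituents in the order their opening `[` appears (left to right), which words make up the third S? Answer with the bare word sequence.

In left-to-right order the S constituents are "his instrument said that their narrow garden convinced us that a heavy actor closed our heavy bright particle behind Ines"; "their narrow garden convinced us that a heavy actor closed our heavy bright particle behind Ines"; "a heavy actor closed our heavy bright particle behind Ines". Number 3 is "a heavy actor closed our heavy bright particle behind Ines".

a heavy actor closed our heavy bright particle behind Ines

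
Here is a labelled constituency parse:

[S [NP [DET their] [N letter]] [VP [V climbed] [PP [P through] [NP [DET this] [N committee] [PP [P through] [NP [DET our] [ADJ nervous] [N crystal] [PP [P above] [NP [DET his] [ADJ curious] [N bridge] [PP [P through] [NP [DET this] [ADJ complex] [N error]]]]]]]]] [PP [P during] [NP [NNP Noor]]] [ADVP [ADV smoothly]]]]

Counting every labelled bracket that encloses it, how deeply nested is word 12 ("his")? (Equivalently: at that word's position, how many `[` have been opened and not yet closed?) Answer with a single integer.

9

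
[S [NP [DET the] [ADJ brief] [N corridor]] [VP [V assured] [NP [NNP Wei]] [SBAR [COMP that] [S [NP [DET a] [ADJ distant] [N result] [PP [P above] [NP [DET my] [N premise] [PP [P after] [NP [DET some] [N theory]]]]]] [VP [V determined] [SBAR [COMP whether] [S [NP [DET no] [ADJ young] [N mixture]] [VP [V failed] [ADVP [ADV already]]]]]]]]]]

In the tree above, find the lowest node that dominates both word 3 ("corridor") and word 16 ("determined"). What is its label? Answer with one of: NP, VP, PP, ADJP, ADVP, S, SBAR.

Both words fall inside [S the brief corridor assured Wei that a distant result above my premise after some theory determined whether no young mixture failed already] (words 1–22), and no smaller constituent contains them both. Label: S.

S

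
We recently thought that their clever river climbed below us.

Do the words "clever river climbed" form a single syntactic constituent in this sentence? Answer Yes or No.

No

The sequence begins inside the noun phrase "their clever river" and ends inside the verb phrase "climbed below us"; it crosses a phrase boundary, so no single node in the tree spans exactly those words.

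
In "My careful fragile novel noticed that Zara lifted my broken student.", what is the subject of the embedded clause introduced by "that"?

In the embedded clause introduced by "that" the verb is "lifted"; the NP preceding it, "Zara", is the subject.

Zara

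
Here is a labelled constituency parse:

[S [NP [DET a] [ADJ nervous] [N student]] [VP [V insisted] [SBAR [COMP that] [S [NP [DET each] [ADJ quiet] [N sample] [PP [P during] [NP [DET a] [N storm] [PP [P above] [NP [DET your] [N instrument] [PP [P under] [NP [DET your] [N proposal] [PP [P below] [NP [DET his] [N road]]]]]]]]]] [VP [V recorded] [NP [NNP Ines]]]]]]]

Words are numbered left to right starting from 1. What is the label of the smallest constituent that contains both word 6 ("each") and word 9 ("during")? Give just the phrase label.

NP

The smallest bracket enclosing both words is [NP each quiet sample during a storm above your instrument under your proposal below his road], so the label is NP.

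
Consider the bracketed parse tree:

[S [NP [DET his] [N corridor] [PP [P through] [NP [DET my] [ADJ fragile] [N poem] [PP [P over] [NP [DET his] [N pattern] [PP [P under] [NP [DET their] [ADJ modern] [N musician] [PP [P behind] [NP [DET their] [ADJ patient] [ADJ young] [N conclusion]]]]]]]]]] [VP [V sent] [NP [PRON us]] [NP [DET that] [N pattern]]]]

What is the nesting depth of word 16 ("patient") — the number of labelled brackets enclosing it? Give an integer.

11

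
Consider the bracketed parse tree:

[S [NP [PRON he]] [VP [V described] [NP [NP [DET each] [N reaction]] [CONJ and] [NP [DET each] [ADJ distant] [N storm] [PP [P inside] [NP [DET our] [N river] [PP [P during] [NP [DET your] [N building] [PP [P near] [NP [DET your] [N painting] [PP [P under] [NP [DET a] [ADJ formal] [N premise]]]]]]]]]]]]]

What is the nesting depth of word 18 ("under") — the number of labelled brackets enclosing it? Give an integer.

Path from the root down to the word: S → VP → NP → NP → PP → NP → PP → NP → PP → NP → PP → P. That is 12 enclosing brackets.

12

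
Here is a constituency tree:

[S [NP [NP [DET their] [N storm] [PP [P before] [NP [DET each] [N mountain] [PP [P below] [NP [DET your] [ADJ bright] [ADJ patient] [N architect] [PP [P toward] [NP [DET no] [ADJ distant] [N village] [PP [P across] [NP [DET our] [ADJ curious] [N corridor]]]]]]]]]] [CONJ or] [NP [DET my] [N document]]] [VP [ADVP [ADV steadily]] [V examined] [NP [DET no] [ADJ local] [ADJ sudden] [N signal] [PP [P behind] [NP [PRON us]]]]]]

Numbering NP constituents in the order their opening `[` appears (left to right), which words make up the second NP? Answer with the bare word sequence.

The NP opening brackets appear, in order, over: "their storm before each mountain below your bright patient architect toward no distant village across our curious corridor or my document"; "their storm before each mountain below your bright patient architect toward no distant village across our curious corridor"; "each mountain below your bright patient architect toward no distant village across our curious corridor"; "your bright patient architect toward no distant village across our curious corridor"; "no distant village across our curious corridor"; "our curious corridor"; "my document"; "no local sudden signal behind us"; "us". The second one spans "their storm before each mountain below your bright patient architect toward no distant village across our curious corridor".

their storm before each mountain below your bright patient architect toward no distant village across our curious corridor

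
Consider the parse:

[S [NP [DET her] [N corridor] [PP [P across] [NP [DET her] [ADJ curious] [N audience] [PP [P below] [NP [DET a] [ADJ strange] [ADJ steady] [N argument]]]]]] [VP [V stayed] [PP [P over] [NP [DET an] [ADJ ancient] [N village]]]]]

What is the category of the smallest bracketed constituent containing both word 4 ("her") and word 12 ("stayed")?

The smallest bracket enclosing both words is [S her corridor across her curious audience below a strange steady argument stayed over an ancient village], so the label is S.

S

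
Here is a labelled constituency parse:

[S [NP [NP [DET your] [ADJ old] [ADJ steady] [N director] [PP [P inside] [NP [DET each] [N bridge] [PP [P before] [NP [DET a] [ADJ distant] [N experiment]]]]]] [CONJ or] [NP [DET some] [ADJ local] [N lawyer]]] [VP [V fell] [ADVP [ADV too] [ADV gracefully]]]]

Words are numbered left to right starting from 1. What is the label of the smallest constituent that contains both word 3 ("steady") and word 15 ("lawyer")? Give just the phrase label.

NP

The smallest bracket enclosing both words is [NP your old steady director inside each bridge before a distant experiment or some local lawyer], so the label is NP.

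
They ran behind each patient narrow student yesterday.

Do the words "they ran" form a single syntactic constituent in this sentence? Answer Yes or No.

No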